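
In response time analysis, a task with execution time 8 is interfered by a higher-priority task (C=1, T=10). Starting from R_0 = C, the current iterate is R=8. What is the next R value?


R_next = C + ceil(R_prev / T_hp) * C_hp
ceil(8 / 10) = ceil(0.8) = 1
Interference = 1 * 1 = 1
R_next = 8 + 1 = 9

9


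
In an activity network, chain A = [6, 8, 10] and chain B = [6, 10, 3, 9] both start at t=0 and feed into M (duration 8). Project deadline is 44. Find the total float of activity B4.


Forward pass: ES(B4) = sum of predecessors on chain B = 19
EF = ES + duration = 19 + 9 = 28
Backward pass: LF(M) = deadline = 44; LS(M) = 44 - 8 = 36
LF(B4) = LS(M) - sum(successors on chain B) = 36 - 0 = 36
LS = LF - duration = 36 - 9 = 27
Total float = LS - ES = 27 - 19 = 8

8


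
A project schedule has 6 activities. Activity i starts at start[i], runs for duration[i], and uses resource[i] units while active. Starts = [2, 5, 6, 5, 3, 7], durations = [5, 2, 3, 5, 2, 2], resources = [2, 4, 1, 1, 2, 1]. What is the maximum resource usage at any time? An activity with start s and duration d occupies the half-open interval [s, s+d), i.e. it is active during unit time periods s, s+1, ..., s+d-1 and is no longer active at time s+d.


Each activity i is active on [start_i, start_i + duration_i).
Compute total resource usage per time slot:
  t=0: active resources = [], total = 0
  t=1: active resources = [], total = 0
  t=2: active resources = [2], total = 2
  t=3: active resources = [2, 2], total = 4
  t=4: active resources = [2, 2], total = 4
  t=5: active resources = [2, 4, 1], total = 7
  t=6: active resources = [2, 4, 1, 1], total = 8
  t=7: active resources = [1, 1, 1], total = 3
  t=8: active resources = [1, 1, 1], total = 3
  t=9: active resources = [1], total = 1
Peak resource demand = 8

8


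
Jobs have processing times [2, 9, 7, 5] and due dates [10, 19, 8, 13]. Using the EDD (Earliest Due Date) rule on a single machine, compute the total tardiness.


Sort by due date (EDD order): [(7, 8), (2, 10), (5, 13), (9, 19)]
Compute completion times and tardiness:
  Job 1: p=7, d=8, C=7, tardiness=max(0,7-8)=0
  Job 2: p=2, d=10, C=9, tardiness=max(0,9-10)=0
  Job 3: p=5, d=13, C=14, tardiness=max(0,14-13)=1
  Job 4: p=9, d=19, C=23, tardiness=max(0,23-19)=4
Total tardiness = 5

5


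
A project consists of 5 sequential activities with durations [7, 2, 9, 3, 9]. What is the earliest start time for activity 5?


Activity 5 starts after activities 1 through 4 complete.
Predecessor durations: [7, 2, 9, 3]
ES = 7 + 2 + 9 + 3 = 21

21


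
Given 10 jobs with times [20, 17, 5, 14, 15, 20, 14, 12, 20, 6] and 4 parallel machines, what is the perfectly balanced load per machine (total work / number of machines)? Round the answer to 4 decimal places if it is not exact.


Total processing time = 20 + 17 + 5 + 14 + 15 + 20 + 14 + 12 + 20 + 6 = 143
Number of machines = 4
Ideal balanced load = 143 / 4 = 35.75

35.75


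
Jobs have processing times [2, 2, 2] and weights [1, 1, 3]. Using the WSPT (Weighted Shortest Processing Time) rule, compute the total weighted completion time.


Compute p/w ratios and sort ascending (WSPT): [(2, 3), (2, 1), (2, 1)]
Compute weighted completion times:
  Job (p=2,w=3): C=2, w*C=3*2=6
  Job (p=2,w=1): C=4, w*C=1*4=4
  Job (p=2,w=1): C=6, w*C=1*6=6
Total weighted completion time = 16

16


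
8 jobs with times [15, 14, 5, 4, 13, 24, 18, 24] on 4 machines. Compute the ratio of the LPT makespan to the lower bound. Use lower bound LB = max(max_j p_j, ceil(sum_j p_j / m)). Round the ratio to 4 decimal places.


LPT order: [24, 24, 18, 15, 14, 13, 5, 4]
Machine loads after assignment: [29, 28, 31, 29]
LPT makespan = 31
Lower bound = max(max_job, ceil(total/4)) = max(24, 30) = 30
Ratio = 31 / 30 = 1.0333

1.0333


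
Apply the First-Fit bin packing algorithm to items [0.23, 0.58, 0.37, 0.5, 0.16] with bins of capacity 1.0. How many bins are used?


Place items sequentially using First-Fit:
  Item 0.23 -> new Bin 1
  Item 0.58 -> Bin 1 (now 0.81)
  Item 0.37 -> new Bin 2
  Item 0.5 -> Bin 2 (now 0.87)
  Item 0.16 -> Bin 1 (now 0.97)
Total bins used = 2

2


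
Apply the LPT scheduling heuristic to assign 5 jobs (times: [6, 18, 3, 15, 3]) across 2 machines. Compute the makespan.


Sort jobs in decreasing order (LPT): [18, 15, 6, 3, 3]
Assign each job to the least loaded machine:
  Machine 1: jobs [18, 3, 3], load = 24
  Machine 2: jobs [15, 6], load = 21
Makespan = max load = 24

24


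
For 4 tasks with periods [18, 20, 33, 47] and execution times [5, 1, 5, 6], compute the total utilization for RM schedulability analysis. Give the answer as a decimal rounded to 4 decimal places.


Compute individual utilizations (exact fractions):
  Task 1: C/T = 5/18 (approx. 0.2778)
  Task 2: C/T = 1/20 (approx. 0.05)
  Task 3: C/T = 5/33 (approx. 0.1515)
  Task 4: C/T = 6/47 (approx. 0.1277)
Total utilization U = 5/18 + 1/20 + 5/33 + 6/47 = 56483/93060
Rounded to 4 decimal places: U = 0.6070
RM (Liu & Layland) bound for 4 tasks = 0.756828; compare with U = 56483/93060 (approx. 0.606953)
U <= bound, so schedulable by RM sufficient condition.

0.6070


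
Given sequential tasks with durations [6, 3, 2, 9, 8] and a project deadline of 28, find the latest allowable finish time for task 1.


LF(activity 1) = deadline - sum of successor durations
Successors: activities 2 through 5 with durations [3, 2, 9, 8]
Sum of successor durations = 22
LF = 28 - 22 = 6

6


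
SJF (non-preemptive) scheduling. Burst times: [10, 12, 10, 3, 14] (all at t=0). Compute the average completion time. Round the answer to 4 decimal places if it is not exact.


SJF order (ascending): [3, 10, 10, 12, 14]
Completion times:
  Job 1: burst=3, C=3
  Job 2: burst=10, C=13
  Job 3: burst=10, C=23
  Job 4: burst=12, C=35
  Job 5: burst=14, C=49
Average completion = 123/5 = 24.6

24.6


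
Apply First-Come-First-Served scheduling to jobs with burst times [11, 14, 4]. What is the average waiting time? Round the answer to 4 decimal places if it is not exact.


FCFS order (as given): [11, 14, 4]
Waiting times:
  Job 1: wait = 0
  Job 2: wait = 11
  Job 3: wait = 25
Sum of waiting times = 36
Average waiting time = 36/3 = 12.0

12.0


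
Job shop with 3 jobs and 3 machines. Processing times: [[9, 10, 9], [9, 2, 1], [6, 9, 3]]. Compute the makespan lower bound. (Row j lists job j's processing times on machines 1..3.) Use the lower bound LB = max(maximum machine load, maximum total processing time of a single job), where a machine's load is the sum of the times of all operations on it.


Machine loads:
  Machine 1: 9 + 9 + 6 = 24
  Machine 2: 10 + 2 + 9 = 21
  Machine 3: 9 + 1 + 3 = 13
Max machine load = 24
Job totals:
  Job 1: 28
  Job 2: 12
  Job 3: 18
Max job total = 28
Lower bound = max(24, 28) = 28

28


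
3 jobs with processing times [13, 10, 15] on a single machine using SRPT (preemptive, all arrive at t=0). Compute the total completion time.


Since all jobs arrive at t=0, SRPT equals SPT ordering.
SPT order: [10, 13, 15]
Completion times:
  Job 1: p=10, C=10
  Job 2: p=13, C=23
  Job 3: p=15, C=38
Total completion time = 10 + 23 + 38 = 71

71


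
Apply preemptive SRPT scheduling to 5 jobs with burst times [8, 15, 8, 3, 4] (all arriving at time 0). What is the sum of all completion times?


Since all jobs arrive at t=0, SRPT equals SPT ordering.
SPT order: [3, 4, 8, 8, 15]
Completion times:
  Job 1: p=3, C=3
  Job 2: p=4, C=7
  Job 3: p=8, C=15
  Job 4: p=8, C=23
  Job 5: p=15, C=38
Total completion time = 3 + 7 + 15 + 23 + 38 = 86

86


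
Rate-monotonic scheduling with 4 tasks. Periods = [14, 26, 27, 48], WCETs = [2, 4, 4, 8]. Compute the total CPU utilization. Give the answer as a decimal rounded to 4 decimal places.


Compute individual utilizations (exact fractions):
  Task 1: C/T = 2/14 = 1/7 (approx. 0.1429)
  Task 2: C/T = 4/26 = 2/13 (approx. 0.1538)
  Task 3: C/T = 4/27 (approx. 0.1481)
  Task 4: C/T = 8/48 = 1/6 (approx. 0.1667)
Total utilization U = 1/7 + 2/13 + 4/27 + 1/6 = 3005/4914
Rounded to 4 decimal places: U = 0.6115
RM (Liu & Layland) bound for 4 tasks = 0.756828; compare with U = 3005/4914 (approx. 0.611518)
U <= bound, so schedulable by RM sufficient condition.

0.6115


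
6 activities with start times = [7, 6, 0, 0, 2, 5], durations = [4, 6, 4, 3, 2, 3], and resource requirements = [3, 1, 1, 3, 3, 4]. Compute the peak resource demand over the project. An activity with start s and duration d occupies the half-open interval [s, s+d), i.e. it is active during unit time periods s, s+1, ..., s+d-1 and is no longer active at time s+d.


Each activity i is active on [start_i, start_i + duration_i).
Compute total resource usage per time slot:
  t=0: active resources = [1, 3], total = 4
  t=1: active resources = [1, 3], total = 4
  t=2: active resources = [1, 3, 3], total = 7
  t=3: active resources = [1, 3], total = 4
  t=4: active resources = [], total = 0
  t=5: active resources = [4], total = 4
  t=6: active resources = [1, 4], total = 5
  t=7: active resources = [3, 1, 4], total = 8
  t=8: active resources = [3, 1], total = 4
  t=9: active resources = [3, 1], total = 4
  t=10: active resources = [3, 1], total = 4
  t=11: active resources = [1], total = 1
Peak resource demand = 8

8


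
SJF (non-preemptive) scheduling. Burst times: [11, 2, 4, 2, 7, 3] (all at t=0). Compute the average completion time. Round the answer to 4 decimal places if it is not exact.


SJF order (ascending): [2, 2, 3, 4, 7, 11]
Completion times:
  Job 1: burst=2, C=2
  Job 2: burst=2, C=4
  Job 3: burst=3, C=7
  Job 4: burst=4, C=11
  Job 5: burst=7, C=18
  Job 6: burst=11, C=29
Average completion = 71/6 = 11.8333

11.8333


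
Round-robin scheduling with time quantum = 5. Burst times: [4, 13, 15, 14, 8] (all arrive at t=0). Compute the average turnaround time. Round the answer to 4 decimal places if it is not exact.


Time quantum = 5
Execution trace:
  J1 runs 4 units, time = 4
  J2 runs 5 units, time = 9
  J3 runs 5 units, time = 14
  J4 runs 5 units, time = 19
  J5 runs 5 units, time = 24
  J2 runs 5 units, time = 29
  J3 runs 5 units, time = 34
  J4 runs 5 units, time = 39
  J5 runs 3 units, time = 42
  J2 runs 3 units, time = 45
  J3 runs 5 units, time = 50
  J4 runs 4 units, time = 54
Finish times: [4, 45, 50, 54, 42]
Average turnaround = 195/5 = 39.0

39.0


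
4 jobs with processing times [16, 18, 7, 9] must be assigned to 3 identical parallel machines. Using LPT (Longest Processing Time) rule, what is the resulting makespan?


Sort jobs in decreasing order (LPT): [18, 16, 9, 7]
Assign each job to the least loaded machine:
  Machine 1: jobs [18], load = 18
  Machine 2: jobs [16], load = 16
  Machine 3: jobs [9, 7], load = 16
Makespan = max load = 18

18


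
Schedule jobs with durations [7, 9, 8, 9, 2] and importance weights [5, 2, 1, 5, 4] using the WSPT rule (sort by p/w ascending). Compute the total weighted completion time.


Compute p/w ratios and sort ascending (WSPT): [(2, 4), (7, 5), (9, 5), (9, 2), (8, 1)]
Compute weighted completion times:
  Job (p=2,w=4): C=2, w*C=4*2=8
  Job (p=7,w=5): C=9, w*C=5*9=45
  Job (p=9,w=5): C=18, w*C=5*18=90
  Job (p=9,w=2): C=27, w*C=2*27=54
  Job (p=8,w=1): C=35, w*C=1*35=35
Total weighted completion time = 232

232


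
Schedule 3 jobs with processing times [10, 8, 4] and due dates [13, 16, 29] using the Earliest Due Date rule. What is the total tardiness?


Sort by due date (EDD order): [(10, 13), (8, 16), (4, 29)]
Compute completion times and tardiness:
  Job 1: p=10, d=13, C=10, tardiness=max(0,10-13)=0
  Job 2: p=8, d=16, C=18, tardiness=max(0,18-16)=2
  Job 3: p=4, d=29, C=22, tardiness=max(0,22-29)=0
Total tardiness = 2

2


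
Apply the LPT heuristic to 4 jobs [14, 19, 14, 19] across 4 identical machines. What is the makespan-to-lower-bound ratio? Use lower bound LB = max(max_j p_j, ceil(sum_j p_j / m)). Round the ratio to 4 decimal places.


LPT order: [19, 19, 14, 14]
Machine loads after assignment: [19, 19, 14, 14]
LPT makespan = 19
Lower bound = max(max_job, ceil(total/4)) = max(19, 17) = 19
Ratio = 19 / 19 = 1.0

1.0


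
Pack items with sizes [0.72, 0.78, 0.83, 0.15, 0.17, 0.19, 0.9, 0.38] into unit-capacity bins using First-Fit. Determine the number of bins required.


Place items sequentially using First-Fit:
  Item 0.72 -> new Bin 1
  Item 0.78 -> new Bin 2
  Item 0.83 -> new Bin 3
  Item 0.15 -> Bin 1 (now 0.87)
  Item 0.17 -> Bin 2 (now 0.95)
  Item 0.19 -> new Bin 4
  Item 0.9 -> new Bin 5
  Item 0.38 -> Bin 4 (now 0.57)
Total bins used = 5

5


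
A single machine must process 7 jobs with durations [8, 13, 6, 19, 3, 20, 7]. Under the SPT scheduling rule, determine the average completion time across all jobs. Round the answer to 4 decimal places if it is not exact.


Sort jobs by processing time (SPT order): [3, 6, 7, 8, 13, 19, 20]
Compute completion times sequentially:
  Job 1: processing = 3, completes at 3
  Job 2: processing = 6, completes at 9
  Job 3: processing = 7, completes at 16
  Job 4: processing = 8, completes at 24
  Job 5: processing = 13, completes at 37
  Job 6: processing = 19, completes at 56
  Job 7: processing = 20, completes at 76
Sum of completion times = 221
Average completion time = 221/7 = 31.5714

31.5714


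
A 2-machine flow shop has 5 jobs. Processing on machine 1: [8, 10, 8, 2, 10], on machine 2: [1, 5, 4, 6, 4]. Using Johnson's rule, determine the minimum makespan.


Apply Johnson's rule:
  Group 1 (a <= b): [(4, 2, 6)]
  Group 2 (a > b): [(2, 10, 5), (3, 8, 4), (5, 10, 4), (1, 8, 1)]
Optimal job order: [4, 2, 3, 5, 1]
Schedule:
  Job 4: M1 done at 2, M2 done at 8
  Job 2: M1 done at 12, M2 done at 17
  Job 3: M1 done at 20, M2 done at 24
  Job 5: M1 done at 30, M2 done at 34
  Job 1: M1 done at 38, M2 done at 39
Makespan = 39

39


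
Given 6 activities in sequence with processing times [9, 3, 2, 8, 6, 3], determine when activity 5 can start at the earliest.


Activity 5 starts after activities 1 through 4 complete.
Predecessor durations: [9, 3, 2, 8]
ES = 9 + 3 + 2 + 8 = 22

22


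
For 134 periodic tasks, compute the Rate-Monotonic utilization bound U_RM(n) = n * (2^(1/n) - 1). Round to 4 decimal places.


Compute 2^(1/134) = 1.0051861419
Subtract 1: 1.0051861419 - 1 = 0.0051861419
Multiply by n: 134 * 0.0051861419 = 0.6949430146
Round to 4 dp: 0.6949

0.6949


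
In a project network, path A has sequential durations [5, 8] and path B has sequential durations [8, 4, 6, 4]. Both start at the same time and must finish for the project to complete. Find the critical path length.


Path A total = 5 + 8 = 13
Path B total = 8 + 4 + 6 + 4 = 22
Critical path = longest path = max(13, 22) = 22

22


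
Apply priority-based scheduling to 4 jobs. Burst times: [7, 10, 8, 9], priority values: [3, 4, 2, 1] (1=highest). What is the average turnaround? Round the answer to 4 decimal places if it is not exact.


Sort by priority (ascending = highest first):
Order: [(1, 9), (2, 8), (3, 7), (4, 10)]
Completion times:
  Priority 1, burst=9, C=9
  Priority 2, burst=8, C=17
  Priority 3, burst=7, C=24
  Priority 4, burst=10, C=34
Average turnaround = 84/4 = 21.0

21.0


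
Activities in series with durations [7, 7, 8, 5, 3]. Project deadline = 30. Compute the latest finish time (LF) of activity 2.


LF(activity 2) = deadline - sum of successor durations
Successors: activities 3 through 5 with durations [8, 5, 3]
Sum of successor durations = 16
LF = 30 - 16 = 14

14


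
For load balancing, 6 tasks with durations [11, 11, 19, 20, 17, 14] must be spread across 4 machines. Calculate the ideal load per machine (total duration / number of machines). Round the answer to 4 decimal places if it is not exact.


Total processing time = 11 + 11 + 19 + 20 + 17 + 14 = 92
Number of machines = 4
Ideal balanced load = 92 / 4 = 23.0

23.0


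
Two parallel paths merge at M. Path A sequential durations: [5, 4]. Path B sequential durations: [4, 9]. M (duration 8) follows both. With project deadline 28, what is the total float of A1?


Forward pass: ES(A1) = sum of predecessors on chain A = 0
EF = ES + duration = 0 + 5 = 5
Backward pass: LF(M) = deadline = 28; LS(M) = 28 - 8 = 20
LF(A1) = LS(M) - sum(successors on chain A) = 20 - 4 = 16
LS = LF - duration = 16 - 5 = 11
Total float = LS - ES = 11 - 0 = 11

11


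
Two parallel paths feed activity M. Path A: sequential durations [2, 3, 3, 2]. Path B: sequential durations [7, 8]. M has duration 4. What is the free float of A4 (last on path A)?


ES(A4) = sum of predecessors on chain A = 8
EF(A4) = ES + duration = 8 + 2 = 10
Successor of A4 is M. ES(M) = max(sum(A), sum(B)) = max(10, 15) = 15
Free float = ES(successor) - EF(current) = 15 - 10 = 5

5


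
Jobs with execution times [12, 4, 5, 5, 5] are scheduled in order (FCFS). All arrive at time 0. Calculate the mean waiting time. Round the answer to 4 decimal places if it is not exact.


FCFS order (as given): [12, 4, 5, 5, 5]
Waiting times:
  Job 1: wait = 0
  Job 2: wait = 12
  Job 3: wait = 16
  Job 4: wait = 21
  Job 5: wait = 26
Sum of waiting times = 75
Average waiting time = 75/5 = 15.0

15.0


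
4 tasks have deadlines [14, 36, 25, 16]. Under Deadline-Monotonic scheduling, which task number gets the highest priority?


Sort tasks by relative deadline (ascending):
  Task 1: deadline = 14
  Task 4: deadline = 16
  Task 3: deadline = 25
  Task 2: deadline = 36
Priority order (highest first): [1, 4, 3, 2]
Highest priority task = 1

1


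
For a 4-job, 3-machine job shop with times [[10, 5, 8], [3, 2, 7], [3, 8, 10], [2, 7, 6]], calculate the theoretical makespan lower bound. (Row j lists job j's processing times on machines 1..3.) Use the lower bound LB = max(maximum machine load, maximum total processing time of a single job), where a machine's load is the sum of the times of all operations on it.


Machine loads:
  Machine 1: 10 + 3 + 3 + 2 = 18
  Machine 2: 5 + 2 + 8 + 7 = 22
  Machine 3: 8 + 7 + 10 + 6 = 31
Max machine load = 31
Job totals:
  Job 1: 23
  Job 2: 12
  Job 3: 21
  Job 4: 15
Max job total = 23
Lower bound = max(31, 23) = 31

31


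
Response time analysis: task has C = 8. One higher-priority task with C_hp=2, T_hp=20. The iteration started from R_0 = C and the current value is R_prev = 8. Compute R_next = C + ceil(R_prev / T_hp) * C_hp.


R_next = C + ceil(R_prev / T_hp) * C_hp
ceil(8 / 20) = ceil(0.4) = 1
Interference = 1 * 2 = 2
R_next = 8 + 2 = 10

10


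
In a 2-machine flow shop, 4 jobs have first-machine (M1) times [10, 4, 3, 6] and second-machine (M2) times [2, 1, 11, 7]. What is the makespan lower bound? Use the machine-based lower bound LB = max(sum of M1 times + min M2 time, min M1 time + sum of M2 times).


LB1 = sum(M1 times) + min(M2 times) = 23 + 1 = 24
LB2 = min(M1 times) + sum(M2 times) = 3 + 21 = 24
Lower bound = max(LB1, LB2) = max(24, 24) = 24

24


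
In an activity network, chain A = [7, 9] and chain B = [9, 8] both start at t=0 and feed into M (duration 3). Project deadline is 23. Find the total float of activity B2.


Forward pass: ES(B2) = sum of predecessors on chain B = 9
EF = ES + duration = 9 + 8 = 17
Backward pass: LF(M) = deadline = 23; LS(M) = 23 - 3 = 20
LF(B2) = LS(M) - sum(successors on chain B) = 20 - 0 = 20
LS = LF - duration = 20 - 8 = 12
Total float = LS - ES = 12 - 9 = 3

3


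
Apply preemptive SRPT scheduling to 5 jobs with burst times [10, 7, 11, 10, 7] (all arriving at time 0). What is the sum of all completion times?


Since all jobs arrive at t=0, SRPT equals SPT ordering.
SPT order: [7, 7, 10, 10, 11]
Completion times:
  Job 1: p=7, C=7
  Job 2: p=7, C=14
  Job 3: p=10, C=24
  Job 4: p=10, C=34
  Job 5: p=11, C=45
Total completion time = 7 + 14 + 24 + 34 + 45 = 124

124


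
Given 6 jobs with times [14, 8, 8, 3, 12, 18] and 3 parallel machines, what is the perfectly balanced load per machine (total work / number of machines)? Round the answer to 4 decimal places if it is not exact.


Total processing time = 14 + 8 + 8 + 3 + 12 + 18 = 63
Number of machines = 3
Ideal balanced load = 63 / 3 = 21.0

21.0


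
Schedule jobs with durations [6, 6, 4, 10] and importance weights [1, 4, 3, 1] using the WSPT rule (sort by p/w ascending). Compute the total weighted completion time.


Compute p/w ratios and sort ascending (WSPT): [(4, 3), (6, 4), (6, 1), (10, 1)]
Compute weighted completion times:
  Job (p=4,w=3): C=4, w*C=3*4=12
  Job (p=6,w=4): C=10, w*C=4*10=40
  Job (p=6,w=1): C=16, w*C=1*16=16
  Job (p=10,w=1): C=26, w*C=1*26=26
Total weighted completion time = 94

94


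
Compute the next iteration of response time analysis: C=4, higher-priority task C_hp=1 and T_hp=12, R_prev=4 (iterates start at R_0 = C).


R_next = C + ceil(R_prev / T_hp) * C_hp
ceil(4 / 12) = ceil(0.3333) = 1
Interference = 1 * 1 = 1
R_next = 4 + 1 = 5

5


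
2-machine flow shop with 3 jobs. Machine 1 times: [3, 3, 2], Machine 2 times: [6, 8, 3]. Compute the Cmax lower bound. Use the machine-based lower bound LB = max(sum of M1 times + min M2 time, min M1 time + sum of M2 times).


LB1 = sum(M1 times) + min(M2 times) = 8 + 3 = 11
LB2 = min(M1 times) + sum(M2 times) = 2 + 17 = 19
Lower bound = max(LB1, LB2) = max(11, 19) = 19

19


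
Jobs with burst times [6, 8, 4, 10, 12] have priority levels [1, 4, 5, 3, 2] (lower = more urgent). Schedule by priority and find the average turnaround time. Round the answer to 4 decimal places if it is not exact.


Sort by priority (ascending = highest first):
Order: [(1, 6), (2, 12), (3, 10), (4, 8), (5, 4)]
Completion times:
  Priority 1, burst=6, C=6
  Priority 2, burst=12, C=18
  Priority 3, burst=10, C=28
  Priority 4, burst=8, C=36
  Priority 5, burst=4, C=40
Average turnaround = 128/5 = 25.6

25.6


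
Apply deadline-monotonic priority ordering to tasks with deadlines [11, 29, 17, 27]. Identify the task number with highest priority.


Sort tasks by relative deadline (ascending):
  Task 1: deadline = 11
  Task 3: deadline = 17
  Task 4: deadline = 27
  Task 2: deadline = 29
Priority order (highest first): [1, 3, 4, 2]
Highest priority task = 1

1


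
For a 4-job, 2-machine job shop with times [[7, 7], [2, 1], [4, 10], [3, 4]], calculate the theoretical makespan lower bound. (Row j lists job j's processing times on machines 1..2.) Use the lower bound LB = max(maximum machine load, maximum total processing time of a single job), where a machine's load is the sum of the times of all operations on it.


Machine loads:
  Machine 1: 7 + 2 + 4 + 3 = 16
  Machine 2: 7 + 1 + 10 + 4 = 22
Max machine load = 22
Job totals:
  Job 1: 14
  Job 2: 3
  Job 3: 14
  Job 4: 7
Max job total = 14
Lower bound = max(22, 14) = 22

22


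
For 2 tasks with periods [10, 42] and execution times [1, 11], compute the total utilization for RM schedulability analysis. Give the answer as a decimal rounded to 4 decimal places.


Compute individual utilizations (exact fractions):
  Task 1: C/T = 1/10 (approx. 0.1)
  Task 2: C/T = 11/42 (approx. 0.2619)
Total utilization U = 1/10 + 11/42 = 38/105
Rounded to 4 decimal places: U = 0.3619
RM (Liu & Layland) bound for 2 tasks = 0.828427; compare with U = 38/105 (approx. 0.361905)
U <= bound, so schedulable by RM sufficient condition.

0.3619


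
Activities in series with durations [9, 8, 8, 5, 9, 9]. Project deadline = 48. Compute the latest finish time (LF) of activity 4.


LF(activity 4) = deadline - sum of successor durations
Successors: activities 5 through 6 with durations [9, 9]
Sum of successor durations = 18
LF = 48 - 18 = 30

30


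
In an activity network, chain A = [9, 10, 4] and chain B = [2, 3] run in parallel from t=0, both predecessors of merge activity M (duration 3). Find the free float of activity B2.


ES(B2) = sum of predecessors on chain B = 2
EF(B2) = ES + duration = 2 + 3 = 5
Successor of B2 is M. ES(M) = max(sum(A), sum(B)) = max(23, 5) = 23
Free float = ES(successor) - EF(current) = 23 - 5 = 18

18


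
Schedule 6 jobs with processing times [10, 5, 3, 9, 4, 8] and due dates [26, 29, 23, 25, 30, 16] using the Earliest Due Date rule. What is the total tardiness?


Sort by due date (EDD order): [(8, 16), (3, 23), (9, 25), (10, 26), (5, 29), (4, 30)]
Compute completion times and tardiness:
  Job 1: p=8, d=16, C=8, tardiness=max(0,8-16)=0
  Job 2: p=3, d=23, C=11, tardiness=max(0,11-23)=0
  Job 3: p=9, d=25, C=20, tardiness=max(0,20-25)=0
  Job 4: p=10, d=26, C=30, tardiness=max(0,30-26)=4
  Job 5: p=5, d=29, C=35, tardiness=max(0,35-29)=6
  Job 6: p=4, d=30, C=39, tardiness=max(0,39-30)=9
Total tardiness = 19

19


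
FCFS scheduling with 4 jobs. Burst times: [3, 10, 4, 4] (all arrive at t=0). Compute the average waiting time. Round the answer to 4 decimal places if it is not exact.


FCFS order (as given): [3, 10, 4, 4]
Waiting times:
  Job 1: wait = 0
  Job 2: wait = 3
  Job 3: wait = 13
  Job 4: wait = 17
Sum of waiting times = 33
Average waiting time = 33/4 = 8.25

8.25


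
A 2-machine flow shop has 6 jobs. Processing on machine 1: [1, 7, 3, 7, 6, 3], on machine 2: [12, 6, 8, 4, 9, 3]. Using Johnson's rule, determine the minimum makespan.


Apply Johnson's rule:
  Group 1 (a <= b): [(1, 1, 12), (3, 3, 8), (6, 3, 3), (5, 6, 9)]
  Group 2 (a > b): [(2, 7, 6), (4, 7, 4)]
Optimal job order: [1, 3, 6, 5, 2, 4]
Schedule:
  Job 1: M1 done at 1, M2 done at 13
  Job 3: M1 done at 4, M2 done at 21
  Job 6: M1 done at 7, M2 done at 24
  Job 5: M1 done at 13, M2 done at 33
  Job 2: M1 done at 20, M2 done at 39
  Job 4: M1 done at 27, M2 done at 43
Makespan = 43

43


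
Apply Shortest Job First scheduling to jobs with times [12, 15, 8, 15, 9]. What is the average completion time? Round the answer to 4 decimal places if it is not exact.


SJF order (ascending): [8, 9, 12, 15, 15]
Completion times:
  Job 1: burst=8, C=8
  Job 2: burst=9, C=17
  Job 3: burst=12, C=29
  Job 4: burst=15, C=44
  Job 5: burst=15, C=59
Average completion = 157/5 = 31.4

31.4


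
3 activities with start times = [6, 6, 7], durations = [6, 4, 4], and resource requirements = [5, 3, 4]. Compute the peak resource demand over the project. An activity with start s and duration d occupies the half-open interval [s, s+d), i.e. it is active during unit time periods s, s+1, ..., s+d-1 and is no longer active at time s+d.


Each activity i is active on [start_i, start_i + duration_i).
Compute total resource usage per time slot:
  t=0: active resources = [], total = 0
  t=1: active resources = [], total = 0
  t=2: active resources = [], total = 0
  t=3: active resources = [], total = 0
  t=4: active resources = [], total = 0
  t=5: active resources = [], total = 0
  t=6: active resources = [5, 3], total = 8
  t=7: active resources = [5, 3, 4], total = 12
  t=8: active resources = [5, 3, 4], total = 12
  t=9: active resources = [5, 3, 4], total = 12
  t=10: active resources = [5, 4], total = 9
  t=11: active resources = [5], total = 5
Peak resource demand = 12

12


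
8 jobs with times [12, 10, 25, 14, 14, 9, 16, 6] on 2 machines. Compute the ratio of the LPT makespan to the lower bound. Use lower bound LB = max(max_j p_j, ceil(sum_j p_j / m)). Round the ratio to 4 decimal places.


LPT order: [25, 16, 14, 14, 12, 10, 9, 6]
Machine loads after assignment: [55, 51]
LPT makespan = 55
Lower bound = max(max_job, ceil(total/2)) = max(25, 53) = 53
Ratio = 55 / 53 = 1.0377

1.0377


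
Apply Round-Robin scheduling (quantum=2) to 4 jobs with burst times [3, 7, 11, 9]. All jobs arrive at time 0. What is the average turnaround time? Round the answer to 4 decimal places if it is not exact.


Time quantum = 2
Execution trace:
  J1 runs 2 units, time = 2
  J2 runs 2 units, time = 4
  J3 runs 2 units, time = 6
  J4 runs 2 units, time = 8
  J1 runs 1 units, time = 9
  J2 runs 2 units, time = 11
  J3 runs 2 units, time = 13
  J4 runs 2 units, time = 15
  J2 runs 2 units, time = 17
  J3 runs 2 units, time = 19
  J4 runs 2 units, time = 21
  J2 runs 1 units, time = 22
  J3 runs 2 units, time = 24
  J4 runs 2 units, time = 26
  J3 runs 2 units, time = 28
  J4 runs 1 units, time = 29
  J3 runs 1 units, time = 30
Finish times: [9, 22, 30, 29]
Average turnaround = 90/4 = 22.5

22.5


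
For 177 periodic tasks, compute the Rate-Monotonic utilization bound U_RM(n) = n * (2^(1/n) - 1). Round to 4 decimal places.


Compute 2^(1/177) = 1.0039237636
Subtract 1: 1.0039237636 - 1 = 0.0039237636
Multiply by n: 177 * 0.0039237636 = 0.6945061572
Round to 4 dp: 0.6945

0.6945


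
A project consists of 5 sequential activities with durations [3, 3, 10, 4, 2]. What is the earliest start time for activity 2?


Activity 2 starts after activities 1 through 1 complete.
Predecessor durations: [3]
ES = 3 = 3

3


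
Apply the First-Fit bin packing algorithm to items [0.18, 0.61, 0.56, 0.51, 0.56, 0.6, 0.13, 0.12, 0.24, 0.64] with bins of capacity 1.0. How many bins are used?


Place items sequentially using First-Fit:
  Item 0.18 -> new Bin 1
  Item 0.61 -> Bin 1 (now 0.79)
  Item 0.56 -> new Bin 2
  Item 0.51 -> new Bin 3
  Item 0.56 -> new Bin 4
  Item 0.6 -> new Bin 5
  Item 0.13 -> Bin 1 (now 0.92)
  Item 0.12 -> Bin 2 (now 0.68)
  Item 0.24 -> Bin 2 (now 0.92)
  Item 0.64 -> new Bin 6
Total bins used = 6

6


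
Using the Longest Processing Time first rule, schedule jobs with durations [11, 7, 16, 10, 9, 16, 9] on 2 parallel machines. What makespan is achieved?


Sort jobs in decreasing order (LPT): [16, 16, 11, 10, 9, 9, 7]
Assign each job to the least loaded machine:
  Machine 1: jobs [16, 11, 9], load = 36
  Machine 2: jobs [16, 10, 9, 7], load = 42
Makespan = max load = 42

42


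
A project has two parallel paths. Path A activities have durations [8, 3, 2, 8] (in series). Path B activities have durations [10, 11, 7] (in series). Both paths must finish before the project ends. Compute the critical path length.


Path A total = 8 + 3 + 2 + 8 = 21
Path B total = 10 + 11 + 7 = 28
Critical path = longest path = max(21, 28) = 28

28


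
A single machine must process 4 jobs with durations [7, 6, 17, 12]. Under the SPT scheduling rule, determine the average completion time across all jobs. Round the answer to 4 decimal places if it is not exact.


Sort jobs by processing time (SPT order): [6, 7, 12, 17]
Compute completion times sequentially:
  Job 1: processing = 6, completes at 6
  Job 2: processing = 7, completes at 13
  Job 3: processing = 12, completes at 25
  Job 4: processing = 17, completes at 42
Sum of completion times = 86
Average completion time = 86/4 = 21.5

21.5


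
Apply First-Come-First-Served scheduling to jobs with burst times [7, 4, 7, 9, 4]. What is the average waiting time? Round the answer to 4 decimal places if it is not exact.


FCFS order (as given): [7, 4, 7, 9, 4]
Waiting times:
  Job 1: wait = 0
  Job 2: wait = 7
  Job 3: wait = 11
  Job 4: wait = 18
  Job 5: wait = 27
Sum of waiting times = 63
Average waiting time = 63/5 = 12.6

12.6


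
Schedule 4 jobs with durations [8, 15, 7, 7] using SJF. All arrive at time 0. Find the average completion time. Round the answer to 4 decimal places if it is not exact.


SJF order (ascending): [7, 7, 8, 15]
Completion times:
  Job 1: burst=7, C=7
  Job 2: burst=7, C=14
  Job 3: burst=8, C=22
  Job 4: burst=15, C=37
Average completion = 80/4 = 20.0

20.0


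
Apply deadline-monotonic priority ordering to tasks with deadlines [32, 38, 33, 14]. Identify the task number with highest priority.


Sort tasks by relative deadline (ascending):
  Task 4: deadline = 14
  Task 1: deadline = 32
  Task 3: deadline = 33
  Task 2: deadline = 38
Priority order (highest first): [4, 1, 3, 2]
Highest priority task = 4

4


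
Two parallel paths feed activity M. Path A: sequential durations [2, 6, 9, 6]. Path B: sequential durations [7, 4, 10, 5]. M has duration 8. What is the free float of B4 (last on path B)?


ES(B4) = sum of predecessors on chain B = 21
EF(B4) = ES + duration = 21 + 5 = 26
Successor of B4 is M. ES(M) = max(sum(A), sum(B)) = max(23, 26) = 26
Free float = ES(successor) - EF(current) = 26 - 26 = 0

0


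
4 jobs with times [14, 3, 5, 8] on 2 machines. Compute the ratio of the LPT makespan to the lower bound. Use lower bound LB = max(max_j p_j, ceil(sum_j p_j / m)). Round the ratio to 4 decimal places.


LPT order: [14, 8, 5, 3]
Machine loads after assignment: [14, 16]
LPT makespan = 16
Lower bound = max(max_job, ceil(total/2)) = max(14, 15) = 15
Ratio = 16 / 15 = 1.0667

1.0667


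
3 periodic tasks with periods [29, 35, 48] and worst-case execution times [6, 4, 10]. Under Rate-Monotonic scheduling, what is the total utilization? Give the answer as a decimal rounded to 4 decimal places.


Compute individual utilizations (exact fractions):
  Task 1: C/T = 6/29 (approx. 0.2069)
  Task 2: C/T = 4/35 (approx. 0.1143)
  Task 3: C/T = 10/48 = 5/24 (approx. 0.2083)
Total utilization U = 6/29 + 4/35 + 5/24 = 12899/24360
Rounded to 4 decimal places: U = 0.5295
RM (Liu & Layland) bound for 3 tasks = 0.779763; compare with U = 12899/24360 (approx. 0.529516)
U <= bound, so schedulable by RM sufficient condition.

0.5295


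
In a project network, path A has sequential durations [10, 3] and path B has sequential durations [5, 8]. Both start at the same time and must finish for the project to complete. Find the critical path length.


Path A total = 10 + 3 = 13
Path B total = 5 + 8 = 13
Critical path = longest path = max(13, 13) = 13

13


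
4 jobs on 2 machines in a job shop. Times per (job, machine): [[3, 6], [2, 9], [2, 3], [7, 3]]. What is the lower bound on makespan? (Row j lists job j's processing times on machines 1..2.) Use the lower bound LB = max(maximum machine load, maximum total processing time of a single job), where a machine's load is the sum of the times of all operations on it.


Machine loads:
  Machine 1: 3 + 2 + 2 + 7 = 14
  Machine 2: 6 + 9 + 3 + 3 = 21
Max machine load = 21
Job totals:
  Job 1: 9
  Job 2: 11
  Job 3: 5
  Job 4: 10
Max job total = 11
Lower bound = max(21, 11) = 21

21


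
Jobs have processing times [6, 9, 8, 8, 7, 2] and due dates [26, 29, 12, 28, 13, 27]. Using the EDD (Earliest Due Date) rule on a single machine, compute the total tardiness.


Sort by due date (EDD order): [(8, 12), (7, 13), (6, 26), (2, 27), (8, 28), (9, 29)]
Compute completion times and tardiness:
  Job 1: p=8, d=12, C=8, tardiness=max(0,8-12)=0
  Job 2: p=7, d=13, C=15, tardiness=max(0,15-13)=2
  Job 3: p=6, d=26, C=21, tardiness=max(0,21-26)=0
  Job 4: p=2, d=27, C=23, tardiness=max(0,23-27)=0
  Job 5: p=8, d=28, C=31, tardiness=max(0,31-28)=3
  Job 6: p=9, d=29, C=40, tardiness=max(0,40-29)=11
Total tardiness = 16

16


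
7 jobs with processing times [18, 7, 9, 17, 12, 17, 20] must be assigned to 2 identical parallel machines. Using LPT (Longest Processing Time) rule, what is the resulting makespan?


Sort jobs in decreasing order (LPT): [20, 18, 17, 17, 12, 9, 7]
Assign each job to the least loaded machine:
  Machine 1: jobs [20, 17, 9, 7], load = 53
  Machine 2: jobs [18, 17, 12], load = 47
Makespan = max load = 53

53


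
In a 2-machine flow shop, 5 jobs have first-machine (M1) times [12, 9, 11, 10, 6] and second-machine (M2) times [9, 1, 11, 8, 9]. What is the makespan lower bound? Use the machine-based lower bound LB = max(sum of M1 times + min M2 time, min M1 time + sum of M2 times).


LB1 = sum(M1 times) + min(M2 times) = 48 + 1 = 49
LB2 = min(M1 times) + sum(M2 times) = 6 + 38 = 44
Lower bound = max(LB1, LB2) = max(49, 44) = 49

49


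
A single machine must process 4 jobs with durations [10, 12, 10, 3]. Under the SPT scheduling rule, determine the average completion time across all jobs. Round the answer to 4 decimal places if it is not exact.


Sort jobs by processing time (SPT order): [3, 10, 10, 12]
Compute completion times sequentially:
  Job 1: processing = 3, completes at 3
  Job 2: processing = 10, completes at 13
  Job 3: processing = 10, completes at 23
  Job 4: processing = 12, completes at 35
Sum of completion times = 74
Average completion time = 74/4 = 18.5

18.5


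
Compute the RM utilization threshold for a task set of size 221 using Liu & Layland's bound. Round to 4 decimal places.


Compute 2^(1/221) = 1.0031413363
Subtract 1: 1.0031413363 - 1 = 0.0031413363
Multiply by n: 221 * 0.0031413363 = 0.6942353223
Round to 4 dp: 0.6942

0.6942


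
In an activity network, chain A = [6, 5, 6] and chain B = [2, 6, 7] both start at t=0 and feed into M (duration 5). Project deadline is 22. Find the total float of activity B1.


Forward pass: ES(B1) = sum of predecessors on chain B = 0
EF = ES + duration = 0 + 2 = 2
Backward pass: LF(M) = deadline = 22; LS(M) = 22 - 5 = 17
LF(B1) = LS(M) - sum(successors on chain B) = 17 - 13 = 4
LS = LF - duration = 4 - 2 = 2
Total float = LS - ES = 2 - 0 = 2

2


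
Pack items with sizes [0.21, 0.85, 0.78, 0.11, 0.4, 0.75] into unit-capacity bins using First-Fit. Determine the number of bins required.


Place items sequentially using First-Fit:
  Item 0.21 -> new Bin 1
  Item 0.85 -> new Bin 2
  Item 0.78 -> Bin 1 (now 0.99)
  Item 0.11 -> Bin 2 (now 0.96)
  Item 0.4 -> new Bin 3
  Item 0.75 -> new Bin 4
Total bins used = 4

4


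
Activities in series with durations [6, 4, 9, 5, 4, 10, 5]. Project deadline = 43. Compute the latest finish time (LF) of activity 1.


LF(activity 1) = deadline - sum of successor durations
Successors: activities 2 through 7 with durations [4, 9, 5, 4, 10, 5]
Sum of successor durations = 37
LF = 43 - 37 = 6

6


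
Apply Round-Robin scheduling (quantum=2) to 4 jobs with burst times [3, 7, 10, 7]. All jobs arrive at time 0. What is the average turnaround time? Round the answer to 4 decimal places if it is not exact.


Time quantum = 2
Execution trace:
  J1 runs 2 units, time = 2
  J2 runs 2 units, time = 4
  J3 runs 2 units, time = 6
  J4 runs 2 units, time = 8
  J1 runs 1 units, time = 9
  J2 runs 2 units, time = 11
  J3 runs 2 units, time = 13
  J4 runs 2 units, time = 15
  J2 runs 2 units, time = 17
  J3 runs 2 units, time = 19
  J4 runs 2 units, time = 21
  J2 runs 1 units, time = 22
  J3 runs 2 units, time = 24
  J4 runs 1 units, time = 25
  J3 runs 2 units, time = 27
Finish times: [9, 22, 27, 25]
Average turnaround = 83/4 = 20.75

20.75


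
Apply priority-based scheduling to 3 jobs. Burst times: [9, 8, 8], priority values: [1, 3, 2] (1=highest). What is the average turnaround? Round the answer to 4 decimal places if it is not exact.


Sort by priority (ascending = highest first):
Order: [(1, 9), (2, 8), (3, 8)]
Completion times:
  Priority 1, burst=9, C=9
  Priority 2, burst=8, C=17
  Priority 3, burst=8, C=25
Average turnaround = 51/3 = 17.0

17.0


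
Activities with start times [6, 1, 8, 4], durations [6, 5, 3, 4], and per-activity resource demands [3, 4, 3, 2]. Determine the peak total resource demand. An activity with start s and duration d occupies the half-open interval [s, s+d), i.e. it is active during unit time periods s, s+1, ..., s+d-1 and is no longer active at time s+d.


Each activity i is active on [start_i, start_i + duration_i).
Compute total resource usage per time slot:
  t=0: active resources = [], total = 0
  t=1: active resources = [4], total = 4
  t=2: active resources = [4], total = 4
  t=3: active resources = [4], total = 4
  t=4: active resources = [4, 2], total = 6
  t=5: active resources = [4, 2], total = 6
  t=6: active resources = [3, 2], total = 5
  t=7: active resources = [3, 2], total = 5
  t=8: active resources = [3, 3], total = 6
  t=9: active resources = [3, 3], total = 6
  t=10: active resources = [3, 3], total = 6
  t=11: active resources = [3], total = 3
Peak resource demand = 6

6


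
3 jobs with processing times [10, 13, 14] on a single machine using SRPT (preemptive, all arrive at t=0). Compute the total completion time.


Since all jobs arrive at t=0, SRPT equals SPT ordering.
SPT order: [10, 13, 14]
Completion times:
  Job 1: p=10, C=10
  Job 2: p=13, C=23
  Job 3: p=14, C=37
Total completion time = 10 + 23 + 37 = 70

70


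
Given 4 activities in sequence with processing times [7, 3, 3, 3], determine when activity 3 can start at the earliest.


Activity 3 starts after activities 1 through 2 complete.
Predecessor durations: [7, 3]
ES = 7 + 3 = 10

10
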